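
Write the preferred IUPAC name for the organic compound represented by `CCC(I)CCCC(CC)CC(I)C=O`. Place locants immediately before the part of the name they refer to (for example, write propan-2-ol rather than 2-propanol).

4-ethyl-2,8-diiododecanal

The longest chain bearing the –CHO group is 10 carbons long (decane).
An aldehyde (terminal –CHO) is the principal characteristic group, giving the suffix -al.
Number the chain so that the aldehyde carbon is C-1 by definition.
With this numbering: an ethyl group at C-4; iodo groups at C-2 and C-8.
Substituent prefixes are cited in alphabetical order (multiplying prefixes like di-/tri- are ignored for ordering).
Assembling the pieces gives 4-ethyl-2,8-diiododecanal.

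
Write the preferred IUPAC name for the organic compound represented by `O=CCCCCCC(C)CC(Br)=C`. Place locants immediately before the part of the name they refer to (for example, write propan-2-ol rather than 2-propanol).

The longest carbon chain that includes the –CHO group and the multiple bond has 10 carbons, so the parent hydride is decane.
An aldehyde (terminal –CHO) is the principal characteristic group, giving the suffix -al.
There is one C=C double bond, indicated by the ending -ene.
The numbering direction is chosen so that the aldehyde carbon is C-1 by definition.
This places the double bond between C-9 and C-10; a bromo group at C-9; a methyl group at C-7.
The substituents are ordered alphabetically, ignoring any di-/tri- multipliers.
Putting it together: 9-bromo-7-methyldec-9-enal.

9-bromo-7-methyldec-9-enal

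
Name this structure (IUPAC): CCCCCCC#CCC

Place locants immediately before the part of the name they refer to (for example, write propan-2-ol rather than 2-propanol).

The longest carbon chain that includes the multiple bond has 10 carbons, so the parent hydride is decane.
A C≡C triple bond in the chain gives the infix -yne-.
The numbering direction is chosen so that numbering from this end puts the triple bond at C-3 rather than C-7.
With this numbering: the triple bond between C-3 and C-4.
Putting it together: dec-3-yne.

dec-3-yne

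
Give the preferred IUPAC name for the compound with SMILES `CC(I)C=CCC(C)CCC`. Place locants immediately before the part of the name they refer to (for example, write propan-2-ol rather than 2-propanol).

The longest carbon chain that includes the multiple bond has 9 carbons, so the parent hydride is nonane.
There is one C=C double bond, indicated by the ending -ene.
The numbering direction is chosen so that numbering from this end puts the double bond at C-3 rather than C-6.
That gives the double bond between C-3 and C-4; an iodo group at C-2; a methyl group at C-6.
Prefixes are listed alphabetically: iodo, methyl.
Assembling the pieces gives 2-iodo-6-methylnon-3-ene.

2-iodo-6-methylnon-3-ene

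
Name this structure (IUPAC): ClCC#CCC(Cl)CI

1,5-dichloro-6-iodohex-2-yne

Counting along the main chain through the multiple bond gives 6 carbons: the parent is hexane.
There is one C≡C triple bond, indicated by the ending -yne.
Number the chain so that numbering from this end puts the triple bond at C-2 rather than C-4.
That gives the triple bond between C-2 and C-3; chloro groups at C-1 and C-5; an iodo group at C-6.
The substituents are ordered alphabetically, ignoring any di-/tri- multipliers.
Putting it together: 1,5-dichloro-6-iodohex-2-yne.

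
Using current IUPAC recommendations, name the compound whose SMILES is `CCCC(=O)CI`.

1-iodopentan-2-one

The longest chain bearing the carbonyl is 5 carbons long (pentane).
The principal characteristic group is a ketone (C=O on an internal carbon), named with the suffix -one.
Number the chain so that numbering from this end puts the carbonyl group at C-2 rather than C-4.
With this numbering: the carbonyl at C-2; an iodo group at C-1.
The name is 1-iodopentan-2-one.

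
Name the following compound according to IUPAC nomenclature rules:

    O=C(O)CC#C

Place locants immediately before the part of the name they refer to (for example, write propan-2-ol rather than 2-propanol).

but-3-ynoic acid

Counting along the main chain through the –COOH group and the multiple bond gives 4 carbons: the parent is butane.
The highest-priority functional group is a carboxylic acid (terminal –COOH), so the name ends in -oic acid.
A C≡C triple bond in the chain gives the infix -yne-.
Number the chain so that the carboxylic acid carbon is C-1 by definition.
With this numbering: the triple bond between C-3 and C-4.
Assembling the pieces gives but-3-ynoic acid.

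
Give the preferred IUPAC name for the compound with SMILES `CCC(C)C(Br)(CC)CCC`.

4-bromo-4-ethyl-3-methylheptane

The parent chain contains 7 carbons (heptane).
Choose the numbering such that the substituent locant set {3,4,4} is lower than {4,4,5} at the first point of difference.
This places a bromo group at C-4; an ethyl group at C-4; a methyl group at C-3.
The substituents are ordered alphabetically, ignoring any di-/tri- multipliers.
The name is 4-bromo-4-ethyl-3-methylheptane.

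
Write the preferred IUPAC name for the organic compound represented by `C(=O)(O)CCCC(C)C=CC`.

Counting along the main chain through the –COOH group and the multiple bond gives 8 carbons: the parent is octane.
The principal characteristic group is a carboxylic acid (terminal –COOH), named with the suffix -oic acid.
There is one C=C double bond, indicated by the ending -ene.
The numbering direction is chosen so that the carboxylic acid carbon is C-1 by definition.
This places the double bond between C-6 and C-7; a methyl group at C-5.
Assembling the pieces gives 5-methyloct-6-enoic acid.

5-methyloct-6-enoic acid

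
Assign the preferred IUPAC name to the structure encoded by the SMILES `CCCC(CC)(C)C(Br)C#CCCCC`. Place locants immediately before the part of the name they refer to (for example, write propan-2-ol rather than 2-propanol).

7-bromo-8-ethyl-8-methylundec-5-yne

The longest chain bearing the multiple bond is 11 carbons long (undecane).
The chain contains a C≡C triple bond, so the unsaturation ending is -yne.
Number the chain so that numbering from this end puts the triple bond at C-5 rather than C-6.
With this numbering: the triple bond between C-5 and C-6; a bromo group at C-7; an ethyl group at C-8; a methyl group at C-8.
Prefixes are listed alphabetically: bromo, ethyl, methyl.
Assembling the pieces gives 7-bromo-8-ethyl-8-methylundec-5-yne.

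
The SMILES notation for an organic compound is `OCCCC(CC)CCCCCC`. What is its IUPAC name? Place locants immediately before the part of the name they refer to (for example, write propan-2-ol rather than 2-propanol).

4-ethyldecan-1-ol

The longest chain bearing the –OH group is 10 carbons long (decane).
An alcohol (–OH) is the principal characteristic group, giving the suffix -ol.
Number the chain so that numbering from this end puts the hydroxyl group at C-1 rather than C-10.
This places the hydroxyl at C-1; an ethyl group at C-4.
Putting it together: 4-ethyldecan-1-ol.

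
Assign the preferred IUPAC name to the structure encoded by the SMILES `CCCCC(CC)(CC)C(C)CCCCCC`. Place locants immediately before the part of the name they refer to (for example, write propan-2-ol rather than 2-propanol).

The parent chain contains 12 carbons (dodecane).
The numbering direction is chosen so that the substituent locant set {5,5,6} is lower than {7,8,8} at the first point of difference.
That gives two ethyl groups at C-5; a methyl group at C-6.
Substituent prefixes are cited in alphabetical order (multiplying prefixes like di-/tri- are ignored for ordering).
Assembling the pieces gives 5,5-diethyl-6-methyldodecane.

5,5-diethyl-6-methyldodecane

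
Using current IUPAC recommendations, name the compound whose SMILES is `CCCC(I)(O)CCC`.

4-iodoheptan-4-ol

The longest chain bearing the –OH group is 7 carbons long (heptane).
The principal characteristic group is an alcohol (–OH), named with the suffix -ol.
The molecule is symmetric, so either numbering direction gives the same locants.
With this numbering: the hydroxyl at C-4; an iodo group at C-4.
The name is 4-iodoheptan-4-ol.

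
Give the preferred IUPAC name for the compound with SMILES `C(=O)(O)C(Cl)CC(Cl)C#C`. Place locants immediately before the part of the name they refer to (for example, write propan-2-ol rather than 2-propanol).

The longest carbon chain that includes the –COOH group and the multiple bond has 6 carbons, so the parent hydride is hexane.
The principal characteristic group is a carboxylic acid (terminal –COOH), named with the suffix -oic acid.
A C≡C triple bond in the chain gives the infix -yne-.
Choose the numbering such that the carboxylic acid carbon is C-1 by definition.
That gives the triple bond between C-5 and C-6; chloro groups at C-2 and C-4.
The name is 2,4-dichlorohex-5-ynoic acid.

2,4-dichlorohex-5-ynoic acid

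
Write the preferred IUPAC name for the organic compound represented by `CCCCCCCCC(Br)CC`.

3-bromoundecane

The longest continuous carbon chain has 11 atoms, so the parent hydride is undecane.
Choose the numbering such that the substituent locant set {3} is lower than {9} at the first point of difference.
That gives a bromo group at C-3.
Assembling the pieces gives 3-bromoundecane.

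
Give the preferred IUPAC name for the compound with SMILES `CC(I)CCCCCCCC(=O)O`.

9-iododecanoic acid

The longest carbon chain that includes the –COOH group has 10 carbons, so the parent hydride is decane.
A carboxylic acid (terminal –COOH) is the principal characteristic group, giving the suffix -oic acid.
Choose the numbering such that the carboxylic acid carbon is C-1 by definition.
This places an iodo group at C-9.
Putting it together: 9-iododecanoic acid.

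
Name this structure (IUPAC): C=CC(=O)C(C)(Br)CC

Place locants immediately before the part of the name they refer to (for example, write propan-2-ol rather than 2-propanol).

The longest carbon chain that includes the carbonyl and the multiple bond has 6 carbons, so the parent hydride is hexane.
A ketone (C=O on an internal carbon) is the principal characteristic group, giving the suffix -one.
The chain contains a C=C double bond, so the unsaturation ending is -ene.
Choose the numbering such that numbering from this end puts the carbonyl group at C-3 rather than C-4.
This places the carbonyl at C-3; the double bond between C-1 and C-2; a bromo group at C-4; a methyl group at C-4.
Substituent prefixes are cited in alphabetical order (multiplying prefixes like di-/tri- are ignored for ordering).
Putting it together: 4-bromo-4-methylhex-1-en-3-one.

4-bromo-4-methylhex-1-en-3-one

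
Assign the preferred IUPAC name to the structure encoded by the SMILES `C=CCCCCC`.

The longest chain bearing the multiple bond is 7 carbons long (heptane).
The chain contains a C=C double bond, so the unsaturation ending is -ene.
Choose the numbering such that numbering from this end puts the double bond at C-1 rather than C-6.
With this numbering: the double bond between C-1 and C-2.
The name is hept-1-ene.

hept-1-ene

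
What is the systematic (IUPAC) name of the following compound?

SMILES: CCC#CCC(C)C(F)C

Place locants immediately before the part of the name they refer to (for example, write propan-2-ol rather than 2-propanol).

The longest chain bearing the multiple bond is 8 carbons long (octane).
A C≡C triple bond in the chain gives the infix -yne-.
Choose the numbering such that numbering from this end puts the triple bond at C-3 rather than C-5.
That gives the triple bond between C-3 and C-4; a fluoro group at C-7; a methyl group at C-6.
Substituent prefixes are cited in alphabetical order (multiplying prefixes like di-/tri- are ignored for ordering).
Assembling the pieces gives 7-fluoro-6-methyloct-3-yne.

7-fluoro-6-methyloct-3-yne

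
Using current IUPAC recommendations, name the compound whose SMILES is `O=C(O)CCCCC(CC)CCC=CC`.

The longest chain bearing the –COOH group and the multiple bond is 11 carbons long (undecane).
The highest-priority functional group is a carboxylic acid (terminal –COOH), so the name ends in -oic acid.
A C=C double bond in the chain gives the infix -ene-.
The numbering direction is chosen so that the carboxylic acid carbon is C-1 by definition.
That gives the double bond between C-9 and C-10; an ethyl group at C-6.
Putting it together: 6-ethylundec-9-enoic acid.

6-ethylundec-9-enoic acid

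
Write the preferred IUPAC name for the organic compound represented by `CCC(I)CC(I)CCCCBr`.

1-bromo-5,7-diiodononane

The longest carbon chain is 9 atoms: the parent is nonane.
The numbering direction is chosen so that the substituent locant set {1,5,7} is lower than {3,5,9} at the first point of difference.
This places a bromo group at C-1; iodo groups at C-5 and C-7.
The substituents are ordered alphabetically, ignoring any di-/tri- multipliers.
Putting it together: 1-bromo-5,7-diiodononane.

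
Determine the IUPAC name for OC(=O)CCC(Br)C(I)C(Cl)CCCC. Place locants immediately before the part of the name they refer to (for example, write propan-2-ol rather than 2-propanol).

4-bromo-6-chloro-5-iododecanoic acid

The longest chain bearing the –COOH group is 10 carbons long (decane).
The principal characteristic group is a carboxylic acid (terminal –COOH), named with the suffix -oic acid.
Number the chain so that the carboxylic acid carbon is C-1 by definition.
With this numbering: a bromo group at C-4; a chloro group at C-6; an iodo group at C-5.
Substituent prefixes are cited in alphabetical order (multiplying prefixes like di-/tri- are ignored for ordering).
The name is 4-bromo-6-chloro-5-iododecanoic acid.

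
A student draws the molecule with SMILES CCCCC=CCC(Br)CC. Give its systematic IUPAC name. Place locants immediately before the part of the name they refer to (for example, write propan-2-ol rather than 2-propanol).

The longest chain bearing the multiple bond is 10 carbons long (decane).
A C=C double bond in the chain gives the infix -ene-.
Number the chain so that the substituent locant set {3} is lower than {8} at the first point of difference.
That gives the double bond between C-5 and C-6; a bromo group at C-3.
The name is 3-bromodec-5-ene.

3-bromodec-5-ene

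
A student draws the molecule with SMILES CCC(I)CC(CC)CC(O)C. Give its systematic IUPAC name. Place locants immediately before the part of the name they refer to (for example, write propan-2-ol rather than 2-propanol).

The longest carbon chain that includes the –OH group has 8 carbons, so the parent hydride is octane.
The highest-priority functional group is an alcohol (–OH), so the name ends in -ol.
Choose the numbering such that numbering from this end puts the hydroxyl group at C-2 rather than C-7.
With this numbering: the hydroxyl at C-2; an ethyl group at C-4; an iodo group at C-6.
Prefixes are listed alphabetically: ethyl, iodo.
Putting it together: 4-ethyl-6-iodooctan-2-ol.

4-ethyl-6-iodooctan-2-ol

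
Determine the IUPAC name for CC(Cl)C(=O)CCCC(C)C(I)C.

2-chloro-8-iodo-7-methylnonan-3-one

The longest carbon chain that includes the carbonyl has 9 carbons, so the parent hydride is nonane.
The highest-priority functional group is a ketone (C=O on an internal carbon), so the name ends in -one.
Choose the numbering such that numbering from this end puts the carbonyl group at C-3 rather than C-7.
This places the carbonyl at C-3; a chloro group at C-2; an iodo group at C-8; a methyl group at C-7.
Prefixes are listed alphabetically: chloro, iodo, methyl.
The name is 2-chloro-8-iodo-7-methylnonan-3-one.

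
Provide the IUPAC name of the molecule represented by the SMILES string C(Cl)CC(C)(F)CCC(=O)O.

6-chloro-4-fluoro-4-methylhexanoic acid

The longest chain bearing the –COOH group is 6 carbons long (hexane).
The highest-priority functional group is a carboxylic acid (terminal –COOH), so the name ends in -oic acid.
Choose the numbering such that the carboxylic acid carbon is C-1 by definition.
This places a chloro group at C-6; a fluoro group at C-4; a methyl group at C-4.
Substituent prefixes are cited in alphabetical order (multiplying prefixes like di-/tri- are ignored for ordering).
Putting it together: 6-chloro-4-fluoro-4-methylhexanoic acid.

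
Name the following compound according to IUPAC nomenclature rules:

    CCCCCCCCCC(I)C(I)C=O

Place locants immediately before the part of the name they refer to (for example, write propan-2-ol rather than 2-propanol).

2,3-diiodododecanal

Counting along the main chain through the –CHO group gives 12 carbons: the parent is dodecane.
The highest-priority functional group is an aldehyde (terminal –CHO), so the name ends in -al.
The numbering direction is chosen so that the aldehyde carbon is C-1 by definition.
This places iodo groups at C-2 and C-3.
The name is 2,3-diiodododecanal.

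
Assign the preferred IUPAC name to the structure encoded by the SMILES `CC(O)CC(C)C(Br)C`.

The longest chain bearing the –OH group is 6 carbons long (hexane).
The principal characteristic group is an alcohol (–OH), named with the suffix -ol.
Choose the numbering such that numbering from this end puts the hydroxyl group at C-2 rather than C-5.
This places the hydroxyl at C-2; a bromo group at C-5; a methyl group at C-4.
Substituent prefixes are cited in alphabetical order (multiplying prefixes like di-/tri- are ignored for ordering).
The name is 5-bromo-4-methylhexan-2-ol.

5-bromo-4-methylhexan-2-ol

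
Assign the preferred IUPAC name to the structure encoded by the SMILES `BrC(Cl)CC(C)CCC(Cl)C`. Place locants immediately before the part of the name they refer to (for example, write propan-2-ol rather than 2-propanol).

The longest continuous carbon chain has 7 atoms, so the parent hydride is heptane.
The numbering direction is chosen so that the substituent locant set {1,1,3,6} is lower than {2,5,7,7} at the first point of difference.
This places a bromo group at C-1; chloro groups at C-1 and C-6; a methyl group at C-3.
Prefixes are listed alphabetically: bromo, chloro, methyl.
Assembling the pieces gives 1-bromo-1,6-dichloro-3-methylheptane.

1-bromo-1,6-dichloro-3-methylheptane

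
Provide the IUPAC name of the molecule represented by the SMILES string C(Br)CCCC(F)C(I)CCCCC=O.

11-bromo-7-fluoro-6-iodoundecanal

Counting along the main chain through the –CHO group gives 11 carbons: the parent is undecane.
The principal characteristic group is an aldehyde (terminal –CHO), named with the suffix -al.
The numbering direction is chosen so that the aldehyde carbon is C-1 by definition.
This places a bromo group at C-11; a fluoro group at C-7; an iodo group at C-6.
Substituent prefixes are cited in alphabetical order (multiplying prefixes like di-/tri- are ignored for ordering).
Putting it together: 11-bromo-7-fluoro-6-iodoundecanal.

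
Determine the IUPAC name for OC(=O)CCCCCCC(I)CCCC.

8-iodododecanoic acid

Counting along the main chain through the –COOH group gives 12 carbons: the parent is dodecane.
The highest-priority functional group is a carboxylic acid (terminal –COOH), so the name ends in -oic acid.
Number the chain so that the carboxylic acid carbon is C-1 by definition.
That gives an iodo group at C-8.
The name is 8-iodododecanoic acid.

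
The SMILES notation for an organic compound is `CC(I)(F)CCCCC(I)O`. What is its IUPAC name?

The longest chain bearing the –OH group is 7 carbons long (heptane).
An alcohol (–OH) is the principal characteristic group, giving the suffix -ol.
The numbering direction is chosen so that numbering from this end puts the hydroxyl group at C-1 rather than C-7.
This places the hydroxyl at C-1; a fluoro group at C-6; iodo groups at C-1 and C-6.
Prefixes are listed alphabetically: fluoro, iodo.
Putting it together: 6-fluoro-1,6-diiodoheptan-1-ol.

6-fluoro-1,6-diiodoheptan-1-ol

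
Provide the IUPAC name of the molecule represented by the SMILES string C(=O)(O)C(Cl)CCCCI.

2-chloro-6-iodohexanoic acid

The longest chain bearing the –COOH group is 6 carbons long (hexane).
The principal characteristic group is a carboxylic acid (terminal –COOH), named with the suffix -oic acid.
Choose the numbering such that the carboxylic acid carbon is C-1 by definition.
That gives a chloro group at C-2; an iodo group at C-6.
The substituents are ordered alphabetically, ignoring any di-/tri- multipliers.
Assembling the pieces gives 2-chloro-6-iodohexanoic acid.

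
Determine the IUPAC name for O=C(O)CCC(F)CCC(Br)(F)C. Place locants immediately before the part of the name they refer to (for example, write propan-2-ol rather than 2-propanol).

7-bromo-4,7-difluorooctanoic acid

The longest chain bearing the –COOH group is 8 carbons long (octane).
The highest-priority functional group is a carboxylic acid (terminal –COOH), so the name ends in -oic acid.
The numbering direction is chosen so that the carboxylic acid carbon is C-1 by definition.
This places a bromo group at C-7; fluoro groups at C-4 and C-7.
The substituents are ordered alphabetically, ignoring any di-/tri- multipliers.
Putting it together: 7-bromo-4,7-difluorooctanoic acid.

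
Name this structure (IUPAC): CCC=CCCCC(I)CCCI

8,11-diiodoundec-3-ene

Counting along the main chain through the multiple bond gives 11 carbons: the parent is undecane.
There is one C=C double bond, indicated by the ending -ene.
Choose the numbering such that numbering from this end puts the double bond at C-3 rather than C-8.
This places the double bond between C-3 and C-4; iodo groups at C-8 and C-11.
The name is 8,11-diiodoundec-3-ene.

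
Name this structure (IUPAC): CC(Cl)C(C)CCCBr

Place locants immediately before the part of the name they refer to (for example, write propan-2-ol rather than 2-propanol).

The longest carbon chain is 6 atoms: the parent is hexane.
Choose the numbering such that the substituent locant set {1,4,5} is lower than {2,3,6} at the first point of difference.
This places a bromo group at C-1; a chloro group at C-5; a methyl group at C-4.
Substituent prefixes are cited in alphabetical order (multiplying prefixes like di-/tri- are ignored for ordering).
Putting it together: 1-bromo-5-chloro-4-methylhexane.

1-bromo-5-chloro-4-methylhexane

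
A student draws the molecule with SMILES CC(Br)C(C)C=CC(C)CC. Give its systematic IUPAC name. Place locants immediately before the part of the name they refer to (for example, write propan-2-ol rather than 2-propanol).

Counting along the main chain through the multiple bond gives 8 carbons: the parent is octane.
There is one C=C double bond, indicated by the ending -ene.
Choose the numbering such that the substituent locant set {2,3,6} is lower than {3,6,7} at the first point of difference.
With this numbering: the double bond between C-4 and C-5; a bromo group at C-2; methyl groups at C-3 and C-6.
Substituent prefixes are cited in alphabetical order (multiplying prefixes like di-/tri- are ignored for ordering).
Assembling the pieces gives 2-bromo-3,6-dimethyloct-4-ene.

2-bromo-3,6-dimethyloct-4-ene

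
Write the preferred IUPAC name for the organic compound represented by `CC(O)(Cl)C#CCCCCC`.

Counting along the main chain through the –OH group and the multiple bond gives 9 carbons: the parent is nonane.
The highest-priority functional group is an alcohol (–OH), so the name ends in -ol.
There is one C≡C triple bond, indicated by the ending -yne.
The numbering direction is chosen so that numbering from this end puts the hydroxyl group at C-2 rather than C-8.
This places the hydroxyl at C-2; the triple bond between C-3 and C-4; a chloro group at C-2.
Putting it together: 2-chloronon-3-yn-2-ol.

2-chloronon-3-yn-2-ol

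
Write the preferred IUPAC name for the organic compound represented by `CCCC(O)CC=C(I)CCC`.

7-iododec-6-en-4-ol

Counting along the main chain through the –OH group and the multiple bond gives 10 carbons: the parent is decane.
An alcohol (–OH) is the principal characteristic group, giving the suffix -ol.
The chain contains a C=C double bond, so the unsaturation ending is -ene.
Choose the numbering such that numbering from this end puts the hydroxyl group at C-4 rather than C-7.
That gives the hydroxyl at C-4; the double bond between C-6 and C-7; an iodo group at C-7.
Assembling the pieces gives 7-iododec-6-en-4-ol.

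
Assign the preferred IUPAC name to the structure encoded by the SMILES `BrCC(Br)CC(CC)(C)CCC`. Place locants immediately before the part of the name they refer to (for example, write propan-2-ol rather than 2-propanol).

1,2-dibromo-4-ethyl-4-methylheptane

The parent chain contains 7 carbons (heptane).
Choose the numbering such that the substituent locant set {1,2,4,4} is lower than {4,4,6,7} at the first point of difference.
This places bromo groups at C-1 and C-2; an ethyl group at C-4; a methyl group at C-4.
The substituents are ordered alphabetically, ignoring any di-/tri- multipliers.
Putting it together: 1,2-dibromo-4-ethyl-4-methylheptane.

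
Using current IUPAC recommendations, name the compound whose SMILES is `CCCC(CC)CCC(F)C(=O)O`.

5-ethyl-2-fluorooctanoic acid

Counting along the main chain through the –COOH group gives 8 carbons: the parent is octane.
The principal characteristic group is a carboxylic acid (terminal –COOH), named with the suffix -oic acid.
Number the chain so that the carboxylic acid carbon is C-1 by definition.
With this numbering: an ethyl group at C-5; a fluoro group at C-2.
Prefixes are listed alphabetically: ethyl, fluoro.
The name is 5-ethyl-2-fluorooctanoic acid.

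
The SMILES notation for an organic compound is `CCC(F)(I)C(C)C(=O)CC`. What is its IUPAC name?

The longest carbon chain that includes the carbonyl has 7 carbons, so the parent hydride is heptane.
The highest-priority functional group is a ketone (C=O on an internal carbon), so the name ends in -one.
Choose the numbering such that numbering from this end puts the carbonyl group at C-3 rather than C-5.
This places the carbonyl at C-3; a fluoro group at C-5; an iodo group at C-5; a methyl group at C-4.
Substituent prefixes are cited in alphabetical order (multiplying prefixes like di-/tri- are ignored for ordering).
The name is 5-fluoro-5-iodo-4-methylheptan-3-one.

5-fluoro-5-iodo-4-methylheptan-3-one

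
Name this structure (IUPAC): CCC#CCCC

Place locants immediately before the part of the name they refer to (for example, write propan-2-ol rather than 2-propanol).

hept-3-yne

Counting along the main chain through the multiple bond gives 7 carbons: the parent is heptane.
A C≡C triple bond in the chain gives the infix -yne-.
The numbering direction is chosen so that numbering from this end puts the triple bond at C-3 rather than C-4.
This places the triple bond between C-3 and C-4.
Putting it together: hept-3-yne.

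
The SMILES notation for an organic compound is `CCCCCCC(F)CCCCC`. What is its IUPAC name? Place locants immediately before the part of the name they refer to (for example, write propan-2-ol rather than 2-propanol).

6-fluorododecane

The longest carbon chain is 12 atoms: the parent is dodecane.
The numbering direction is chosen so that the substituent locant set {6} is lower than {7} at the first point of difference.
With this numbering: a fluoro group at C-6.
The name is 6-fluorododecane.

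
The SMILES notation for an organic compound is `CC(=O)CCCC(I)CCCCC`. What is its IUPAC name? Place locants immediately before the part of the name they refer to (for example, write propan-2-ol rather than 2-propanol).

6-iodoundecan-2-one

Counting along the main chain through the carbonyl gives 11 carbons: the parent is undecane.
A ketone (C=O on an internal carbon) is the principal characteristic group, giving the suffix -one.
The numbering direction is chosen so that numbering from this end puts the carbonyl group at C-2 rather than C-10.
That gives the carbonyl at C-2; an iodo group at C-6.
Assembling the pieces gives 6-iodoundecan-2-one.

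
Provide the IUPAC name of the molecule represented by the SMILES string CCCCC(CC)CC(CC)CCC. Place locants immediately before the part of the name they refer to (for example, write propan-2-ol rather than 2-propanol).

The parent chain contains 10 carbons (decane).
Number the chain so that the substituent locant set {4,6} is lower than {5,7} at the first point of difference.
With this numbering: ethyl groups at C-4 and C-6.
Putting it together: 4,6-diethyldecane.

4,6-diethyldecane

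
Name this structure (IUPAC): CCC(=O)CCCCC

octan-3-one

Counting along the main chain through the carbonyl gives 8 carbons: the parent is octane.
A ketone (C=O on an internal carbon) is the principal characteristic group, giving the suffix -one.
Number the chain so that numbering from this end puts the carbonyl group at C-3 rather than C-6.
That gives the carbonyl at C-3.
The name is octan-3-one.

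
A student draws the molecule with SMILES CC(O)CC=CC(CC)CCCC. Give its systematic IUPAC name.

6-ethyldec-4-en-2-ol

The longest carbon chain that includes the –OH group and the multiple bond has 10 carbons, so the parent hydride is decane.
The highest-priority functional group is an alcohol (–OH), so the name ends in -ol.
The chain contains a C=C double bond, so the unsaturation ending is -ene.
Choose the numbering such that numbering from this end puts the hydroxyl group at C-2 rather than C-9.
With this numbering: the hydroxyl at C-2; the double bond between C-4 and C-5; an ethyl group at C-6.
The name is 6-ethyldec-4-en-2-ol.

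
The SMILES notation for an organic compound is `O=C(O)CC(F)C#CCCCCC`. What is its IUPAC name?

3-fluorodec-4-ynoic acid

The longest carbon chain that includes the –COOH group and the multiple bond has 10 carbons, so the parent hydride is decane.
The highest-priority functional group is a carboxylic acid (terminal –COOH), so the name ends in -oic acid.
The chain contains a C≡C triple bond, so the unsaturation ending is -yne.
The numbering direction is chosen so that the carboxylic acid carbon is C-1 by definition.
With this numbering: the triple bond between C-4 and C-5; a fluoro group at C-3.
The name is 3-fluorodec-4-ynoic acid.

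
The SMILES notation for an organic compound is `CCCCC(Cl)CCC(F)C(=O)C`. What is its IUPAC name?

The longest carbon chain that includes the carbonyl has 10 carbons, so the parent hydride is decane.
The principal characteristic group is a ketone (C=O on an internal carbon), named with the suffix -one.
Number the chain so that numbering from this end puts the carbonyl group at C-2 rather than C-9.
That gives the carbonyl at C-2; a chloro group at C-6; a fluoro group at C-3.
The substituents are ordered alphabetically, ignoring any di-/tri- multipliers.
Putting it together: 6-chloro-3-fluorodecan-2-one.

6-chloro-3-fluorodecan-2-one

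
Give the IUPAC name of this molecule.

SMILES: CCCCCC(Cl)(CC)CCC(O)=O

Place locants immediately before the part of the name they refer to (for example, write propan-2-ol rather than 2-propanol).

Counting along the main chain through the –COOH group gives 9 carbons: the parent is nonane.
The principal characteristic group is a carboxylic acid (terminal –COOH), named with the suffix -oic acid.
Number the chain so that the carboxylic acid carbon is C-1 by definition.
This places a chloro group at C-4; an ethyl group at C-4.
Prefixes are listed alphabetically: chloro, ethyl.
The name is 4-chloro-4-ethylnonanoic acid.

4-chloro-4-ethylnonanoic acid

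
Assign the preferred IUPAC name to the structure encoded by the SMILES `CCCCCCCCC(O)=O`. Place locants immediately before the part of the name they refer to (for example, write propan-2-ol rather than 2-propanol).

nonanoic acid

The longest chain bearing the –COOH group is 9 carbons long (nonane).
The highest-priority functional group is a carboxylic acid (terminal –COOH), so the name ends in -oic acid.
Number the chain so that the carboxylic acid carbon is C-1 by definition.
The name is nonanoic acid.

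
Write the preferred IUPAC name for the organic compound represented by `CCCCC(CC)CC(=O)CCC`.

The longest chain bearing the carbonyl is 10 carbons long (decane).
The highest-priority functional group is a ketone (C=O on an internal carbon), so the name ends in -one.
Choose the numbering such that numbering from this end puts the carbonyl group at C-4 rather than C-7.
This places the carbonyl at C-4; an ethyl group at C-6.
The name is 6-ethyldecan-4-one.

6-ethyldecan-4-one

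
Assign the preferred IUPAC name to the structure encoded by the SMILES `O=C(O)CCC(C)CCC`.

Counting along the main chain through the –COOH group gives 7 carbons: the parent is heptane.
The highest-priority functional group is a carboxylic acid (terminal –COOH), so the name ends in -oic acid.
The numbering direction is chosen so that the carboxylic acid carbon is C-1 by definition.
That gives a methyl group at C-4.
Assembling the pieces gives 4-methylheptanoic acid.

4-methylheptanoic acid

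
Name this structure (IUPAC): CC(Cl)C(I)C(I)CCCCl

The longest continuous carbon chain has 7 atoms, so the parent hydride is heptane.
The numbering direction is chosen so that the substituent locant set {1,4,5,6} is lower than {2,3,4,7} at the first point of difference.
This places chloro groups at C-1 and C-6; iodo groups at C-4 and C-5.
Prefixes are listed alphabetically: chloro, iodo.
Assembling the pieces gives 1,6-dichloro-4,5-diiodoheptane.

1,6-dichloro-4,5-diiodoheptane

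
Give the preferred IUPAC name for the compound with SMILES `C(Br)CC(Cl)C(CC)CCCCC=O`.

The longest chain bearing the –CHO group is 9 carbons long (nonane).
The principal characteristic group is an aldehyde (terminal –CHO), named with the suffix -al.
Choose the numbering such that the aldehyde carbon is C-1 by definition.
With this numbering: a bromo group at C-9; a chloro group at C-7; an ethyl group at C-6.
Substituent prefixes are cited in alphabetical order (multiplying prefixes like di-/tri- are ignored for ordering).
Putting it together: 9-bromo-7-chloro-6-ethylnonanal.

9-bromo-7-chloro-6-ethylnonanal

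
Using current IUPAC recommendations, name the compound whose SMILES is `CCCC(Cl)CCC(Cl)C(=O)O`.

2,5-dichlorooctanoic acid

The longest chain bearing the –COOH group is 8 carbons long (octane).
The highest-priority functional group is a carboxylic acid (terminal –COOH), so the name ends in -oic acid.
The numbering direction is chosen so that the carboxylic acid carbon is C-1 by definition.
With this numbering: chloro groups at C-2 and C-5.
Putting it together: 2,5-dichlorooctanoic acid.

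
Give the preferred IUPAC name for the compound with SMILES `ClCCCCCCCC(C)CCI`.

The longest carbon chain is 10 atoms: the parent is decane.
Choose the numbering such that the substituent locant set {1,3,10} is lower than {1,8,10} at the first point of difference.
This places a chloro group at C-10; an iodo group at C-1; a methyl group at C-3.
The substituents are ordered alphabetically, ignoring any di-/tri- multipliers.
Putting it together: 10-chloro-1-iodo-3-methyldecane.

10-chloro-1-iodo-3-methyldecane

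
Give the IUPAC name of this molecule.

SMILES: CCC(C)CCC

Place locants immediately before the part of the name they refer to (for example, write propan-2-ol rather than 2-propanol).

3-methylhexane

The longest continuous carbon chain has 6 atoms, so the parent hydride is hexane.
Choose the numbering such that the substituent locant set {3} is lower than {4} at the first point of difference.
That gives a methyl group at C-3.
Assembling the pieces gives 3-methylhexane.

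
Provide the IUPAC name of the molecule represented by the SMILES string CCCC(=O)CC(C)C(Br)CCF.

The longest carbon chain that includes the carbonyl has 9 carbons, so the parent hydride is nonane.
The highest-priority functional group is a ketone (C=O on an internal carbon), so the name ends in -one.
Number the chain so that numbering from this end puts the carbonyl group at C-4 rather than C-6.
This places the carbonyl at C-4; a bromo group at C-7; a fluoro group at C-9; a methyl group at C-6.
The substituents are ordered alphabetically, ignoring any di-/tri- multipliers.
The name is 7-bromo-9-fluoro-6-methylnonan-4-one.

7-bromo-9-fluoro-6-methylnonan-4-one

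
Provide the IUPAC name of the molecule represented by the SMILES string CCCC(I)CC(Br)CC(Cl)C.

The longest carbon chain is 9 atoms: the parent is nonane.
The numbering direction is chosen so that the substituent locant set {2,4,6} is lower than {4,6,8} at the first point of difference.
This places a bromo group at C-4; a chloro group at C-2; an iodo group at C-6.
Substituent prefixes are cited in alphabetical order (multiplying prefixes like di-/tri- are ignored for ordering).
Assembling the pieces gives 4-bromo-2-chloro-6-iodononane.

4-bromo-2-chloro-6-iodononane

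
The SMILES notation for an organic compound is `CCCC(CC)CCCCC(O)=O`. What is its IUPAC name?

The longest carbon chain that includes the –COOH group has 9 carbons, so the parent hydride is nonane.
The highest-priority functional group is a carboxylic acid (terminal –COOH), so the name ends in -oic acid.
Choose the numbering such that the carboxylic acid carbon is C-1 by definition.
That gives an ethyl group at C-6.
Assembling the pieces gives 6-ethylnonanoic acid.

6-ethylnonanoic acid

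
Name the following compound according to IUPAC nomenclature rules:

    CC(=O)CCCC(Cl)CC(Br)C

Counting along the main chain through the carbonyl gives 9 carbons: the parent is nonane.
The principal characteristic group is a ketone (C=O on an internal carbon), named with the suffix -one.
The numbering direction is chosen so that numbering from this end puts the carbonyl group at C-2 rather than C-8.
That gives the carbonyl at C-2; a bromo group at C-8; a chloro group at C-6.
The substituents are ordered alphabetically, ignoring any di-/tri- multipliers.
Assembling the pieces gives 8-bromo-6-chlorononan-2-one.

8-bromo-6-chlorononan-2-one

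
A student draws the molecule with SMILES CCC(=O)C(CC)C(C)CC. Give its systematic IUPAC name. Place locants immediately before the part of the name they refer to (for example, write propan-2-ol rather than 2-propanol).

4-ethyl-5-methylheptan-3-one

The longest carbon chain that includes the carbonyl has 7 carbons, so the parent hydride is heptane.
The principal characteristic group is a ketone (C=O on an internal carbon), named with the suffix -one.
Choose the numbering such that numbering from this end puts the carbonyl group at C-3 rather than C-5.
With this numbering: the carbonyl at C-3; an ethyl group at C-4; a methyl group at C-5.
Substituent prefixes are cited in alphabetical order (multiplying prefixes like di-/tri- are ignored for ordering).
Putting it together: 4-ethyl-5-methylheptan-3-one.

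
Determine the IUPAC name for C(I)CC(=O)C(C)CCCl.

6-chloro-1-iodo-4-methylhexan-3-one

The longest chain bearing the carbonyl is 6 carbons long (hexane).
A ketone (C=O on an internal carbon) is the principal characteristic group, giving the suffix -one.
Choose the numbering such that numbering from this end puts the carbonyl group at C-3 rather than C-4.
That gives the carbonyl at C-3; a chloro group at C-6; an iodo group at C-1; a methyl group at C-4.
Prefixes are listed alphabetically: chloro, iodo, methyl.
The name is 6-chloro-1-iodo-4-methylhexan-3-one.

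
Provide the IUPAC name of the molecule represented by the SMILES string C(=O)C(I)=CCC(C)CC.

2-iodo-5-methylhept-2-enal

The longest chain bearing the –CHO group and the multiple bond is 7 carbons long (heptane).
The principal characteristic group is an aldehyde (terminal –CHO), named with the suffix -al.
The chain contains a C=C double bond, so the unsaturation ending is -ene.
The numbering direction is chosen so that the aldehyde carbon is C-1 by definition.
That gives the double bond between C-2 and C-3; an iodo group at C-2; a methyl group at C-5.
The substituents are ordered alphabetically, ignoring any di-/tri- multipliers.
The name is 2-iodo-5-methylhept-2-enal.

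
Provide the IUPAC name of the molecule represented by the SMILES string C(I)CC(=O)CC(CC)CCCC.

5-ethyl-1-iodononan-3-one

The longest carbon chain that includes the carbonyl has 9 carbons, so the parent hydride is nonane.
The highest-priority functional group is a ketone (C=O on an internal carbon), so the name ends in -one.
Number the chain so that numbering from this end puts the carbonyl group at C-3 rather than C-7.
With this numbering: the carbonyl at C-3; an ethyl group at C-5; an iodo group at C-1.
Prefixes are listed alphabetically: ethyl, iodo.
Putting it together: 5-ethyl-1-iodononan-3-one.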